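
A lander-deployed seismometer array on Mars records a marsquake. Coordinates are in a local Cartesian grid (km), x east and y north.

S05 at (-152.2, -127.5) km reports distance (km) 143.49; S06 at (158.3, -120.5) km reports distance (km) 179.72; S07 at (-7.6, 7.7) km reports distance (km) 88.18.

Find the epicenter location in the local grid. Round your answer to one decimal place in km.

(-16.8, -80.0)

Circle about each station: (x + 152.2)² + (y + 127.5)² = 143.49²; (x − 158.3)² + (y + 120.5)² = 179.72²; (x + 7.6)² + (y − 7.7)² = 88.18².
Subtracting the S05 equation from the S06 and S07 equations removes the quadratic terms:
621.0 x + 14.0 y = -11551.85
289.2 x + 270.4 y = -26490.37
Solving the 2×2 system: x ≈ -16.8, y ≈ -80.0 km.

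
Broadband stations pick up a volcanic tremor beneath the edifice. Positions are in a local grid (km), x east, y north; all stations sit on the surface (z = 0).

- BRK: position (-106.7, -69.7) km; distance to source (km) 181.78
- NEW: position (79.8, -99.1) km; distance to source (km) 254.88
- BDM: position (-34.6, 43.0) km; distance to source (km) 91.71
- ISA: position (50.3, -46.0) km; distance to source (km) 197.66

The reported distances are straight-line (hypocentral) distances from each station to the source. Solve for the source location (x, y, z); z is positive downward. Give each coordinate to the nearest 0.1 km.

Each station gives a sphere (x−x_i)² + (y−y_i)² + z² = d_i² (stations at z=0).
Subtracting the BRK sphere from NEW and BDM: z² cancels, leaving linear equations in x and y:
373.0 x − 58.8 y = -31973.98
144.2 x + 225.4 y = 11436.42
Solving: x ≈ -70.602, y ≈ 95.906 km (keep extra digits for the depth step; rounded: -70.6, 95.9).
Then from the BRK sphere: z² = 181.78² − (x + 106.7)² − (y + 69.7)² with x = -70.602, y = 95.906, so z ≈ 65.693 ≈ 65.7 km.

(-70.6, 95.9, 65.7)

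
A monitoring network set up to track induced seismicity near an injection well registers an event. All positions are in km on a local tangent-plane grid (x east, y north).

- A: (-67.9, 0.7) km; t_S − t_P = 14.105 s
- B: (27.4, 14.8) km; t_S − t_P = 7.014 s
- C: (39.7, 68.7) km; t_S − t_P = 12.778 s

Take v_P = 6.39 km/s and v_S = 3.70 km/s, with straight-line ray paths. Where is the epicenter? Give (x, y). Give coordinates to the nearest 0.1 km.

Distance from S−P lag: d = Δt · v_P v_S / (v_P − v_S) = Δt · (6.39·3.70)/(6.39−3.70) ≈ 8.7892·Δt.
So d_A = 123.97, d_B = 61.65, d_C = 112.31 km.
Circle about each station: (x + 67.9)² + (y − 0.7)² = 123.97²; (x − 27.4)² + (y − 14.8)² = 61.65²; (x − 39.7)² + (y − 68.7)² = 112.31².
Subtracting the A equation from the B and C equations removes the quadratic terms:
190.6 x + 28.2 y = 7926.74
215.2 x + 136.0 y = 4439.90
Solving the 2×2 system: x ≈ 48.0, y ≈ -43.3 km.
Check against A (with the unrounded x, y): √((x + 67.9)²+(y − 0.7)²) = 123.96 ≈ 123.97 km. ✓

48.0 km east, -43.3 km north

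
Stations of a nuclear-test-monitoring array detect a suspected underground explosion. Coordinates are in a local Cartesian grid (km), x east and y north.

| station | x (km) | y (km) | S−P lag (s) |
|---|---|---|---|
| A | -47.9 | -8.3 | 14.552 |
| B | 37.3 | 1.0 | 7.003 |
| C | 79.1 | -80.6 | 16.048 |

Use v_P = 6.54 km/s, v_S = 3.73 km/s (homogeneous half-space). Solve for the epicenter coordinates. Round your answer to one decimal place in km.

Distance from S−P lag: d = Δt · v_P v_S / (v_P − v_S) = Δt · (6.54·3.73)/(6.54−3.73) ≈ 8.6812·Δt.
So d_A = 126.33, d_B = 60.79, d_C = 139.32 km.
Circle about each station: (x + 47.9)² + (y + 8.3)² = 126.33²; (x − 37.3)² + (y − 1.0)² = 60.79²; (x − 79.1)² + (y + 80.6)² = 139.32².
Subtracting pairs of circle equations eliminates x²+y² and gives linear equations (the radical axes):
170.4 x + 18.6 y = 11292.83
254.0 x − 144.6 y = 6939.08
Solving the 2×2 system: x ≈ 60.0, y ≈ 57.4 km.

60.0 km east, 57.4 km north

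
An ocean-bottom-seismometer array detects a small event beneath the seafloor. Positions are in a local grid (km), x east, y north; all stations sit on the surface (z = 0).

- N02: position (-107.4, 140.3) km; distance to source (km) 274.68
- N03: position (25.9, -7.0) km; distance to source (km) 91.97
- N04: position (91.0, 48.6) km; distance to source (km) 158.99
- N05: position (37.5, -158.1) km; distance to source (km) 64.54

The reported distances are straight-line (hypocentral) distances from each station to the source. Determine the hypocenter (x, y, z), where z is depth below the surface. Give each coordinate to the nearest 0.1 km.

(29.8, -96.9, 19.0)

Each station gives a sphere (x−x_i)² + (y−y_i)² + z² = d_i² (stations at z=0).
Subtracting the N02 sphere from N03 and N04: z² cancels, leaving linear equations in x and y:
266.6 x − 294.6 y = 36491.58
396.8 x − 183.4 y = 29595.39
Solving: x ≈ 29.796, y ≈ -96.904 km (keep extra digits for the depth step; rounded: 29.8, -96.9).
Then from the N02 sphere: z² = 274.68² − (x + 107.4)² − (y − 140.3)² with x = 29.796, y = -96.904, so z ≈ 18.990 ≈ 19.0 km.
Check against N05 (with the unrounded solution): distance 64.54 ≈ 64.54 km. ✓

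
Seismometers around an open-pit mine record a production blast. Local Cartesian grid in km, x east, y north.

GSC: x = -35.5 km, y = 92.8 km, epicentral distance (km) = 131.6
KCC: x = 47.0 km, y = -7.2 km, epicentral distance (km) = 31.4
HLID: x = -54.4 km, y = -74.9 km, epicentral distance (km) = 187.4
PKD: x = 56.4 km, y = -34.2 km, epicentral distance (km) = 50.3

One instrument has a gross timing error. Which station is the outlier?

Solve using three stations at a time. Using GSC, KCC, PKD (subtract circle equations pairwise → linear system) gives (x, y) ≈ (70.3, 14.4).
Distances from that point to each station vs reported:
  GSC: calculated 131.7 vs reported 131.6 → residual 0.1 km
  KCC: calculated 31.7 vs reported 31.4 → residual 0.3 km
  HLID: calculated 153.3 vs reported 187.4 → residual 34.1 km
  PKD: calculated 50.5 vs reported 50.3 → residual 0.2 km
GSC, KCC, PKD are mutually consistent (residuals ≈ 0); HLID is off by 34.1 km.

HLID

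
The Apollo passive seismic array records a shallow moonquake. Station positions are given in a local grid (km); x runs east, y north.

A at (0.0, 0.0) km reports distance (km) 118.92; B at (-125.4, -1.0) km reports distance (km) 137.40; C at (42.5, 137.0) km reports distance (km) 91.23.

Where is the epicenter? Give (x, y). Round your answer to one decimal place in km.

Circle about each station: x² + y² = 118.92²; (x + 125.4)² + (y + 1.0)² = 137.40²; (x − 42.5)² + (y − 137.0)² = 91.23².
Subtracting pairs of circle equations eliminates x²+y² and gives linear equations (the radical axes):
-250.8 x − 2.0 y = 10989.37
85.0 x + 274.0 y = 26394.30
Solving the 2×2 system: x ≈ -44.7, y ≈ 110.2 km.

-44.7 km east, 110.2 km north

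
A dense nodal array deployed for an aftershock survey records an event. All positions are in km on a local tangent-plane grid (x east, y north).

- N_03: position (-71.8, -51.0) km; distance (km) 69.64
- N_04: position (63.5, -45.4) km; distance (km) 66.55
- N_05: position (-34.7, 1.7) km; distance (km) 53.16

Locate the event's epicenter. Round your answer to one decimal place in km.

-2.9 km east, -40.9 km north

Circle about each station: (x + 71.8)² + (y + 51.0)² = 69.64²; (x − 63.5)² + (y + 45.4)² = 66.55²; (x + 34.7)² + (y − 1.7)² = 53.16².
Subtracting pairs of circle equations eliminates x²+y² and gives linear equations (the radical axes):
270.6 x + 11.2 y = -1242.00
74.2 x + 105.4 y = -4525.52
Solving the 2×2 system: x ≈ -2.9, y ≈ -40.9 km.
Check against N_03 (with the unrounded x, y): √((x + 71.8)²+(y + 51.0)²) = 69.64 ≈ 69.64 km. ✓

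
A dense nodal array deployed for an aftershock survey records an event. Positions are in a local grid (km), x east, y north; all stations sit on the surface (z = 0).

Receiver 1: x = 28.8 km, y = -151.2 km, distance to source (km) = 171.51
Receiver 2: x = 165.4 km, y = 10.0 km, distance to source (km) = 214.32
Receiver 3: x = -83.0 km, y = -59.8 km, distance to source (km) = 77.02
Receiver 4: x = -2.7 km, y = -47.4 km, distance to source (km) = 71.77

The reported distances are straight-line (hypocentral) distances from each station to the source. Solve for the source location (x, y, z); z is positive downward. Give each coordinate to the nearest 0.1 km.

x ≈ -46.2 km, y ≈ -0.4 km, depth ≈ 32.4 km

Each station gives a sphere (x−x_i)² + (y−y_i)² + z² = d_i² (stations at z=0).
Subtracting the Receiver 1 sphere from Receiver 2 and Receiver 3: z² cancels, leaving linear equations in x and y:
273.2 x + 322.4 y = -12751.10
-223.6 x + 182.8 y = 10257.76
Solving: x ≈ -46.202, y ≈ -0.399 km (keep extra digits for the depth step; rounded: -46.2, -0.4).
Then from the Receiver 1 sphere: z² = 171.51² − (x − 28.8)² − (y + 151.2)² with x = -46.202, y = -0.399, so z ≈ 32.395 ≈ 32.4 km.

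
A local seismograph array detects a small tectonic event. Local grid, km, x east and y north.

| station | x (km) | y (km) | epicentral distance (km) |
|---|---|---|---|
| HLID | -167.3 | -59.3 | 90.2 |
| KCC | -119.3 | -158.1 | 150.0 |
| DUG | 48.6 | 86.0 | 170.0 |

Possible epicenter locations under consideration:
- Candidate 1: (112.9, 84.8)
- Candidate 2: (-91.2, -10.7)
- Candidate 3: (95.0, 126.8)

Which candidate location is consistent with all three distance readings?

Candidate 2

For each candidate, compare |candidate − station| to the reported distance:
Candidate 1: residuals HLID 224.9, KCC 186.0, DUG 105.7 → max 224.9 km
Candidate 2: residuals HLID 0.1, KCC 0.1, DUG 0.0 → max 0.1 km
Candidate 3: residuals HLID 231.4, KCC 206.5, DUG 108.2 → max 231.4 km
Only Candidate 2 has all residuals ≈ 0.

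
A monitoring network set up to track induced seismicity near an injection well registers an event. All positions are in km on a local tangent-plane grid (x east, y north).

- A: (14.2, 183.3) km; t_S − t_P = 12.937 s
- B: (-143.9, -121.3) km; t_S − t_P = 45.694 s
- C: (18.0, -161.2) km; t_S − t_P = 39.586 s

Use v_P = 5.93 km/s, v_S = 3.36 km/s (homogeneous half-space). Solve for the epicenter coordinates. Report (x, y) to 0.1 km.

x ≈ 101.6 km, y ≈ 134.1 km

Distance from S−P lag: d = Δt · v_P v_S / (v_P − v_S) = Δt · (5.93·3.36)/(5.93−3.36) ≈ 7.7528·Δt.
So d_A = 100.30, d_B = 354.26, d_C = 306.90 km.
Circle about each station: (x − 14.2)² + (y − 183.3)² = 100.30²; (x + 143.9)² + (y + 121.3)² = 354.26²; (x − 18.0)² + (y + 161.2)² = 306.90².
Subtracting the A equation from the B and C equations removes the quadratic terms:
-316.2 x − 609.2 y = -113819.69
7.6 x − 689.0 y = -91618.61
Solving the 2×2 system: x ≈ 101.6, y ≈ 134.1 km.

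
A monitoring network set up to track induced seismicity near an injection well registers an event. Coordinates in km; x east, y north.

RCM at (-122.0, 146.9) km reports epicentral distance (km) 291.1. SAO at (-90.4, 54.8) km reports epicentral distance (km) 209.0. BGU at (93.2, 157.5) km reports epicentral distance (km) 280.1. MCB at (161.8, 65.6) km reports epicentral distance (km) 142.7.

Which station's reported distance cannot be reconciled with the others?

Solve using three stations at a time. Using RCM, SAO, MCB (subtract circle equations pairwise → linear system) gives (x, y) ≈ (86.9, -55.8).
Distances from that point to each station vs reported:
  RCM: calculated 291.1 vs reported 291.1 → residual 0.0 km
  SAO: calculated 209.0 vs reported 209.0 → residual 0.0 km
  BGU: calculated 213.4 vs reported 280.1 → residual 66.7 km
  MCB: calculated 142.6 vs reported 142.7 → residual 0.1 km
RCM, SAO, MCB are mutually consistent (residuals ≈ 0); BGU is off by 66.7 km.

BGU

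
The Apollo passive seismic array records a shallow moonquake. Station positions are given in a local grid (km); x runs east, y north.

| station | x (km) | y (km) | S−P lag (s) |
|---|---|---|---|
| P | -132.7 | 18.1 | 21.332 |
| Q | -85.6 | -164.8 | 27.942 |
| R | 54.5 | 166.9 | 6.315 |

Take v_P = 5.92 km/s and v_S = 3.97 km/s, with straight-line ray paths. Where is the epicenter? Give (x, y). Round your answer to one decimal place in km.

x ≈ 106.8 km, y ≈ 111.6 km

Distance from S−P lag: d = Δt · v_P v_S / (v_P − v_S) = Δt · (5.92·3.97)/(5.92−3.97) ≈ 12.0525·Δt.
So d_P = 257.10, d_Q = 336.77, d_R = 76.11 km.
Circle about each station: (x + 132.7)² + (y − 18.1)² = 257.10²; (x + 85.6)² + (y + 164.8)² = 336.77²; (x − 54.5)² + (y − 166.9)² = 76.11².
Subtracting the P equation from the Q and R equations removes the quadratic terms:
94.2 x − 365.8 y = -30764.12
374.4 x + 297.6 y = 73196.64
Solving the 2×2 system: x ≈ 106.8, y ≈ 111.6 km.
Check against P (with the unrounded x, y): √((x + 132.7)²+(y − 18.1)²) = 257.10 ≈ 257.10 km. ✓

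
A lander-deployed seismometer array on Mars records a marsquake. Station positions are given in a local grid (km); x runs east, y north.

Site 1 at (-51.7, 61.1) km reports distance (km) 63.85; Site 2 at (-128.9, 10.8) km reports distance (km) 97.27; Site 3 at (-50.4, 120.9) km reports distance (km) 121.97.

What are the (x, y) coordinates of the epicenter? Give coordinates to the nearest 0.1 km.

Circle about each station: (x + 51.7)² + (y − 61.1)² = 63.85²; (x + 128.9)² + (y − 10.8)² = 97.27²; (x + 50.4)² + (y − 120.9)² = 121.97².
Subtracting the Site 1 equation from the Site 2 and Site 3 equations removes the quadratic terms:
-154.4 x − 100.6 y = 4941.12
2.6 x + 119.6 y = -48.99
Solving the 2×2 system: x ≈ -32.2, y ≈ 0.3 km.
Check against Site 1 (with the unrounded x, y): √((x + 51.7)²+(y − 61.1)²) = 63.86 ≈ 63.85 km. ✓

-32.2 km east, 0.3 km north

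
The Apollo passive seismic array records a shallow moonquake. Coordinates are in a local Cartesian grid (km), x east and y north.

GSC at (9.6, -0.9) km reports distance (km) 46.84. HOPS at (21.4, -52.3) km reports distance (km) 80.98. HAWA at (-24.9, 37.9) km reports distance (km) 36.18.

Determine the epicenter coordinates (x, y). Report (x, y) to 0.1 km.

Circle about each station: (x − 9.6)² + (y + 0.9)² = 46.84²; (x − 21.4)² + (y + 52.3)² = 80.98²; (x + 24.9)² + (y − 37.9)² = 36.18².
Subtracting pairs of circle equations eliminates x²+y² and gives linear equations (the radical axes):
23.6 x − 102.8 y = -1263.49
-69.0 x + 77.6 y = 2848.44
Solving the 2×2 system: x ≈ -37.0, y ≈ 3.8 km.
Check against GSC (with the unrounded x, y): √((x − 9.6)²+(y + 0.9)²) = 46.85 ≈ 46.84 km. ✓

(-37.0, 3.8)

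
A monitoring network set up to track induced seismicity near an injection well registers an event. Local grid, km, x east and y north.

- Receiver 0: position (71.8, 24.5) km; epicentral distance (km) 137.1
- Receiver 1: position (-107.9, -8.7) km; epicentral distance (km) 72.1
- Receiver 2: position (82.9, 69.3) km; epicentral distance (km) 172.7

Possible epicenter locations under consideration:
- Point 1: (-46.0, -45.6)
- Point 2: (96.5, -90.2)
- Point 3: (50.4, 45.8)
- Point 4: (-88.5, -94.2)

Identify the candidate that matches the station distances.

Point 1

For each candidate, compare |candidate − station| to the reported distance:
Point 1: residuals Receiver 0 0.0, Receiver 1 0.0, Receiver 2 0.0 → max 0.0 km
Point 2: residuals Receiver 0 19.8, Receiver 1 147.9, Receiver 2 12.6 → max 147.9 km
Point 3: residuals Receiver 0 106.9, Receiver 1 95.3, Receiver 2 132.6 → max 132.6 km
Point 4: residuals Receiver 0 62.4, Receiver 1 15.6, Receiver 2 64.2 → max 64.2 km
Only Point 1 has all residuals ≈ 0.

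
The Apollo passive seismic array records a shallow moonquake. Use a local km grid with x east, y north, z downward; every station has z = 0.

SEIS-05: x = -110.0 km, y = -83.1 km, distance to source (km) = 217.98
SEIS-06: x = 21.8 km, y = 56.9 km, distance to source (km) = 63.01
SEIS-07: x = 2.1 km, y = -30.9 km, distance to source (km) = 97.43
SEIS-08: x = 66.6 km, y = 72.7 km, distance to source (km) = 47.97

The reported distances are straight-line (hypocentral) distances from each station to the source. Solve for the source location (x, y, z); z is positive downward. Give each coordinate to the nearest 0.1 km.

Each station gives a sphere (x−x_i)² + (y−y_i)² + z² = d_i² (stations at z=0).
Subtracting the SEIS-05 sphere from SEIS-06 and SEIS-07: z² cancels, leaving linear equations in x and y:
263.6 x + 280.0 y = 28252.26
224.2 x + 104.4 y = 19976.29
Solving: x ≈ 74.989, y ≈ 30.304 km (keep extra digits for the depth step; rounded: 75.0, 30.3).
Then from the SEIS-05 sphere: z² = 217.98² − (x + 110.0)² − (y + 83.1)² with x = 74.989, y = 30.304, so z ≈ 20.830 ≈ 20.8 km.
Check against SEIS-08 (with the unrounded solution): distance 47.98 ≈ 47.97 km. ✓

(75.0, 30.3, 20.8)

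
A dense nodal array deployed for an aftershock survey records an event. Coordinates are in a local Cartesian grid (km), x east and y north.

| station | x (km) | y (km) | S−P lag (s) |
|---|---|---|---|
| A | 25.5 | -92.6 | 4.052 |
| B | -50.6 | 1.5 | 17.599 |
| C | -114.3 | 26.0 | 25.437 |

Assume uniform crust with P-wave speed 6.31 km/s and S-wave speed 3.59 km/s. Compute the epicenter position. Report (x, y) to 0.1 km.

x ≈ 59.1 km, y ≈ -95.7 km

Distance from S−P lag: d = Δt · v_P v_S / (v_P − v_S) = Δt · (6.31·3.59)/(6.31−3.59) ≈ 8.3283·Δt.
So d_A = 33.75, d_B = 146.57, d_C = 211.85 km.
Circle about each station: (x − 25.5)² + (y + 92.6)² = 33.75²; (x + 50.6)² + (y − 1.5)² = 146.57²; (x + 114.3)² + (y − 26.0)² = 211.85².
Subtracting the A equation from the B and C equations removes the quadratic terms:
-152.2 x + 188.2 y = -27006.10
-279.6 x + 237.2 y = -39225.88
Solving the 2×2 system: x ≈ 59.1, y ≈ -95.7 km.
Check against A (with the unrounded x, y): √((x − 25.5)²+(y + 92.6)²) = 33.75 ≈ 33.75 km. ✓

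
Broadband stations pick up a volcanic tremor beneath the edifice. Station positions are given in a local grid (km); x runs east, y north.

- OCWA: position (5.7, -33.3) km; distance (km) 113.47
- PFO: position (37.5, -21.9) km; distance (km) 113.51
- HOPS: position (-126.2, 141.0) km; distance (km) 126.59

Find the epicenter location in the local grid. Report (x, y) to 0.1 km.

Circle about each station: (x − 5.7)² + (y + 33.3)² = 113.47²; (x − 37.5)² + (y + 21.9)² = 113.51²; (x + 126.2)² + (y − 141.0)² = 126.59².
Subtracting pairs of circle equations eliminates x²+y² and gives linear equations (the radical axes):
63.6 x + 22.8 y = 735.40
-263.8 x + 348.6 y = 31516.47
Solving the 2×2 system: x ≈ -16.4, y ≈ 78.0 km.

-16.4 km east, 78.0 km north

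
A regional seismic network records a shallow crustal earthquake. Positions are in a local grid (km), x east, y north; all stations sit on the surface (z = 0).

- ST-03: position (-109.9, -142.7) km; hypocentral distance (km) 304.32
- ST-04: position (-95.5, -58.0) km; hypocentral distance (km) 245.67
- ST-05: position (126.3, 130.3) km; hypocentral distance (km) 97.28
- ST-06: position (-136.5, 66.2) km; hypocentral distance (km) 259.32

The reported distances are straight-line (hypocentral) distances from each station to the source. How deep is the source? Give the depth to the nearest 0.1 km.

z ≈ 58.0 km

Each station gives a sphere (x−x_i)² + (y−y_i)² + z² = d_i² (stations at z=0).
Subtracting the ST-03 sphere from ST-04 and ST-05: z² cancels, leaving linear equations in x and y:
28.8 x + 169.4 y = 12299.86
472.4 x + 546.0 y = 83635.74
Solving: x ≈ 115.897, y ≈ 52.904 km (keep extra digits for the depth step; rounded: 115.9, 52.9).
Then from the ST-03 sphere: z² = 304.32² − (x + 109.9)² − (y + 142.7)² with x = 115.897, y = 52.904, so z ≈ 58.013 ≈ 58.0 km.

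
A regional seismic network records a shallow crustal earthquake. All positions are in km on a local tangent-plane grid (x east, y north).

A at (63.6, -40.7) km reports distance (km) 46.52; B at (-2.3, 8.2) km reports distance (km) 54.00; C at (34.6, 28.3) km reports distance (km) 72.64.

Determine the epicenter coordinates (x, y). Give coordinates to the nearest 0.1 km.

x ≈ 17.1 km, y ≈ -42.2 km

Circle about each station: (x − 63.6)² + (y + 40.7)² = 46.52²; (x + 2.3)² + (y − 8.2)² = 54.00²; (x − 34.6)² + (y − 28.3)² = 72.64².
Subtracting the A equation from the B and C equations removes the quadratic terms:
-131.8 x + 97.8 y = -6380.81
-58.0 x + 138.0 y = -6815.86
Solving the 2×2 system: x ≈ 17.1, y ≈ -42.2 km.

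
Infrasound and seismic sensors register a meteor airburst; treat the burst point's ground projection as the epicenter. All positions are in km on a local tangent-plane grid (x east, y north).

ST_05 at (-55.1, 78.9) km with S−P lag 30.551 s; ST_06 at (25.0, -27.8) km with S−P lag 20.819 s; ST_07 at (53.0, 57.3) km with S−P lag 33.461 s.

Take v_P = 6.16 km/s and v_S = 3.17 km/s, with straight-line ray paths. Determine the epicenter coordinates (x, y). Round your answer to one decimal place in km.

Distance from S−P lag: d = Δt · v_P v_S / (v_P − v_S) = Δt · (6.16·3.17)/(6.16−3.17) ≈ 6.5308·Δt.
So d_ST_05 = 199.52, d_ST_06 = 135.97, d_ST_07 = 218.53 km.
Circle about each station: (x + 55.1)² + (y − 78.9)² = 199.52²; (x − 25.0)² + (y + 27.8)² = 135.97²; (x − 53.0)² + (y − 57.3)² = 218.53².
Subtracting pairs of circle equations eliminates x²+y² and gives linear equations (the radical axes):
160.2 x − 213.4 y = 13457.01
216.2 x − 43.2 y = -11116.06
Solving the 2×2 system: x ≈ -75.3, y ≈ -119.6 km.
Check against ST_05 (with the unrounded x, y): √((x + 55.1)²+(y − 78.9)²) = 199.52 ≈ 199.52 km. ✓

-75.3 km east, -119.6 km north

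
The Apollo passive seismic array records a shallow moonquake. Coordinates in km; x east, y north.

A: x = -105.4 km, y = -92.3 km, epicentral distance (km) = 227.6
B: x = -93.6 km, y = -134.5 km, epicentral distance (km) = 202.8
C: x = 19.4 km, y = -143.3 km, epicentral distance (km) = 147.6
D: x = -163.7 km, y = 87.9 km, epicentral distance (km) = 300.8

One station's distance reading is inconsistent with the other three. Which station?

Solve using three stations at a time. Using A, C, D (subtract circle equations pairwise → linear system) gives (x, y) ≈ (113.4, -29.3).
Distances from that point to each station vs reported:
  A: calculated 227.7 vs reported 227.6 → residual 0.1 km
  B: calculated 232.2 vs reported 202.8 → residual 29.4 km
  C: calculated 147.8 vs reported 147.6 → residual 0.2 km
  D: calculated 300.9 vs reported 300.8 → residual 0.1 km
A, C, D are mutually consistent (residuals ≈ 0); B is off by 29.4 km.

B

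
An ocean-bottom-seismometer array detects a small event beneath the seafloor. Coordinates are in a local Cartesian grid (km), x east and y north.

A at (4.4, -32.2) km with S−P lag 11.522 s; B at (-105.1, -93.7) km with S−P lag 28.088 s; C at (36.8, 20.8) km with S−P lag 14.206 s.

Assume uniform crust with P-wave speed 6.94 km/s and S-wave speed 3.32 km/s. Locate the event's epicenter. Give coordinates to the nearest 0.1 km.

(71.0, -62.9)

Distance from S−P lag: d = Δt · v_P v_S / (v_P − v_S) = Δt · (6.94·3.32)/(6.94−3.32) ≈ 6.3649·Δt.
So d_A = 73.34, d_B = 178.78, d_C = 90.42 km.
Circle about each station: (x − 4.4)² + (y + 32.2)² = 73.34²; (x + 105.1)² + (y + 93.7)² = 178.78²; (x − 36.8)² + (y − 20.8)² = 90.42².
Subtracting the A equation from the B and C equations removes the quadratic terms:
-219.0 x − 123.0 y = -7814.03
64.8 x + 106.0 y = -2066.34
Solving the 2×2 system: x ≈ 71.0, y ≈ -62.9 km.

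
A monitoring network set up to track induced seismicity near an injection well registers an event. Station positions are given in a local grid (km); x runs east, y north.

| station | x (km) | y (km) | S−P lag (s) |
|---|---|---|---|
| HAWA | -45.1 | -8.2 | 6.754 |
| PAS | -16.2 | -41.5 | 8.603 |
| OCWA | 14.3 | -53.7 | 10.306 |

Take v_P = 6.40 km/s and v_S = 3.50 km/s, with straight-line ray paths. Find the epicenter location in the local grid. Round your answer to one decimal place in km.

-3.9 km east, 23.8 km north

Distance from S−P lag: d = Δt · v_P v_S / (v_P − v_S) = Δt · (6.40·3.50)/(6.40−3.50) ≈ 7.7241·Δt.
So d_HAWA = 52.17, d_PAS = 66.45, d_OCWA = 79.60 km.
Circle about each station: (x + 45.1)² + (y + 8.2)² = 52.17²; (x + 16.2)² + (y + 41.5)² = 66.45²; (x − 14.3)² + (y + 53.7)² = 79.60².
Subtracting the HAWA equation from the PAS and OCWA equations removes the quadratic terms:
57.8 x − 66.6 y = -1810.45
118.8 x − 91.0 y = -2627.52
Solving the 2×2 system: x ≈ -3.9, y ≈ 23.8 km.
Check against HAWA (with the unrounded x, y): √((x + 45.1)²+(y + 8.2)²) = 52.22 ≈ 52.17 km. ✓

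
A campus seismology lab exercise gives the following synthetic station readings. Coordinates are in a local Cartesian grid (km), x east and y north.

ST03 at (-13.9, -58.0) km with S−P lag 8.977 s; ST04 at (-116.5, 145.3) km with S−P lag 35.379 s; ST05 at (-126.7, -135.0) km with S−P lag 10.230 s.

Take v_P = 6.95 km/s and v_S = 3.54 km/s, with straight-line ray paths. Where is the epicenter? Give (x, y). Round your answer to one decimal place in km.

Distance from S−P lag: d = Δt · v_P v_S / (v_P − v_S) = Δt · (6.95·3.54)/(6.95−3.54) ≈ 7.2150·Δt.
So d_ST03 = 64.77, d_ST04 = 255.26, d_ST05 = 73.81 km.
Circle about each station: (x + 13.9)² + (y + 58.0)² = 64.77²; (x + 116.5)² + (y − 145.3)² = 255.26²; (x + 126.7)² + (y + 135.0)² = 73.81².
Subtracting pairs of circle equations eliminates x²+y² and gives linear equations (the radical axes):
-205.2 x + 406.6 y = -29835.38
-225.6 x − 154.0 y = 29467.92
Solving the 2×2 system: x ≈ -59.9, y ≈ -103.6 km.
Check against ST03 (with the unrounded x, y): √((x + 13.9)²+(y + 58.0)²) = 64.77 ≈ 64.77 km. ✓

-59.9 km east, -103.6 km north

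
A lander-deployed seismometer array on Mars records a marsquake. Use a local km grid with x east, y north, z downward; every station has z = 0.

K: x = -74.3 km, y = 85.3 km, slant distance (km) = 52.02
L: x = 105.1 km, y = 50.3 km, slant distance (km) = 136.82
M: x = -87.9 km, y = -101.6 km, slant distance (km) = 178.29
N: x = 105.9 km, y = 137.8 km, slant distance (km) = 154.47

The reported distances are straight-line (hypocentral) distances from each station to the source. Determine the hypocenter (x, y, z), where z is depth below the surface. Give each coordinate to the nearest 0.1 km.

Each station gives a sphere (x−x_i)² + (y−y_i)² + z² = d_i² (stations at z=0).
Subtracting the K sphere from L and M: z² cancels, leaving linear equations in x and y:
358.8 x − 70.0 y = -15234.11
-27.2 x − 373.8 y = -23828.85
Solving: x ≈ -29.601, y ≈ 65.902 km (keep extra digits for the depth step; rounded: -29.6, 65.9).
Then from the K sphere: z² = 52.02² − (x + 74.3)² − (y − 85.3)² with x = -29.601, y = 65.902, so z ≈ 18.215 ≈ 18.2 km.

(-29.6, 65.9, 18.2)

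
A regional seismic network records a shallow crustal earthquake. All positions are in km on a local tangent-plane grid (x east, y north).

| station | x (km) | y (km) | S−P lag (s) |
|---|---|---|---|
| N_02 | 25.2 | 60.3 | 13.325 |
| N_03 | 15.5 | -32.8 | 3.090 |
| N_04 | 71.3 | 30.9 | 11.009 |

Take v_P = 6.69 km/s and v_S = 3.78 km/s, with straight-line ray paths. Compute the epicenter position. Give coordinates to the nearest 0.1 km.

(30.0, -55.4)

Distance from S−P lag: d = Δt · v_P v_S / (v_P − v_S) = Δt · (6.69·3.78)/(6.69−3.78) ≈ 8.6901·Δt.
So d_N_02 = 115.80, d_N_03 = 26.85, d_N_04 = 95.67 km.
Circle about each station: (x − 25.2)² + (y − 60.3)² = 115.80²; (x − 15.5)² + (y + 32.8)² = 26.85²; (x − 71.3)² + (y − 30.9)² = 95.67².
Subtracting pairs of circle equations eliminates x²+y² and gives linear equations (the radical axes):
-19.4 x − 186.2 y = 9733.68
92.2 x − 58.8 y = 6024.26
Solving the 2×2 system: x ≈ 30.0, y ≈ -55.4 km.
Check against N_02 (with the unrounded x, y): √((x − 25.2)²+(y − 60.3)²) = 115.80 ≈ 115.80 km. ✓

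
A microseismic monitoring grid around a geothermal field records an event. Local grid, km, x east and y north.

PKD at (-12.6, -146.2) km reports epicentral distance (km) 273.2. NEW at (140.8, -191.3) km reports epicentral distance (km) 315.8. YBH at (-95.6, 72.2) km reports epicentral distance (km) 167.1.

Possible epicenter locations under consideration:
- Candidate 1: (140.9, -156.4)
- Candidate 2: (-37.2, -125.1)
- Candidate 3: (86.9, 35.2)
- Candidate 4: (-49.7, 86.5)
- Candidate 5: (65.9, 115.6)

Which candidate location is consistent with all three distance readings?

For each candidate, compare |candidate − station| to the reported distance:
Candidate 1: residuals PKD 119.4, NEW 280.9, YBH 161.8 → max 280.9 km
Candidate 2: residuals PKD 240.8, NEW 125.9, YBH 38.7 → max 240.8 km
Candidate 3: residuals PKD 66.3, NEW 83.0, YBH 19.1 → max 83.0 km
Candidate 4: residuals PKD 37.6, NEW 21.0, YBH 119.0 → max 119.0 km
Candidate 5: residuals PKD 0.1, NEW 0.1, YBH 0.1 → max 0.1 km
Only Candidate 5 has all residuals ≈ 0.

Candidate 5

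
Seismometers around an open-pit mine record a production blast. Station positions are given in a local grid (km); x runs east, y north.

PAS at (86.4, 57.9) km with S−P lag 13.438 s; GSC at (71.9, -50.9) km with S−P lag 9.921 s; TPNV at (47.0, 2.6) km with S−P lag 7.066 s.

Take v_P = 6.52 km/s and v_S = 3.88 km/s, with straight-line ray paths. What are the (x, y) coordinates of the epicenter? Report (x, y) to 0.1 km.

Distance from S−P lag: d = Δt · v_P v_S / (v_P − v_S) = Δt · (6.52·3.88)/(6.52−3.88) ≈ 9.5824·Δt.
So d_PAS = 128.77, d_GSC = 95.07, d_TPNV = 67.71 km.
Circle about each station: (x − 86.4)² + (y − 57.9)² = 128.77²; (x − 71.9)² + (y + 50.9)² = 95.07²; (x − 47.0)² + (y − 2.6)² = 67.71².
Subtracting pairs of circle equations eliminates x²+y² and gives linear equations (the radical axes):
-29.0 x − 217.6 y = 4486.46
-78.8 x − 110.6 y = 3395.46
Solving the 2×2 system: x ≈ -17.4, y ≈ -18.3 km.

(-17.4, -18.3)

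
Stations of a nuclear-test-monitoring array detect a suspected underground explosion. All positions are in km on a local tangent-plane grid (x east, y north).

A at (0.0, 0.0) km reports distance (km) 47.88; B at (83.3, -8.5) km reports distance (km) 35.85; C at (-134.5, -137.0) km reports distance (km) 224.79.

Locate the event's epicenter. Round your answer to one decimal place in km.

47.6 km east, -5.2 km north

Circle about each station: x² + y² = 47.88²; (x − 83.3)² + (y + 8.5)² = 35.85²; (x + 134.5)² + (y + 137.0)² = 224.79².
Subtracting the A equation from the B and C equations removes the quadratic terms:
166.6 x − 17.0 y = 8018.41
-269.0 x − 274.0 y = -11378.80
Solving the 2×2 system: x ≈ 47.6, y ≈ -5.2 km.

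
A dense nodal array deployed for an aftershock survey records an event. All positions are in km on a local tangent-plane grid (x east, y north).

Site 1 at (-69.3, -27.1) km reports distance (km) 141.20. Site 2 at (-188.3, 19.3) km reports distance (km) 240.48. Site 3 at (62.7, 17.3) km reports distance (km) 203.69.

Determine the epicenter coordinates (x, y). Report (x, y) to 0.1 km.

(-31.7, -163.2)

Circle about each station: (x + 69.3)² + (y + 27.1)² = 141.20²; (x + 188.3)² + (y − 19.3)² = 240.48²; (x − 62.7)² + (y − 17.3)² = 203.69².
Subtracting pairs of circle equations eliminates x²+y² and gives linear equations (the radical axes):
-238.0 x + 92.8 y = -7600.71
264.0 x + 88.8 y = -22858.50
Solving the 2×2 system: x ≈ -31.7, y ≈ -163.2 km.
Check against Site 1 (with the unrounded x, y): √((x + 69.3)²+(y + 27.1)²) = 141.19 ≈ 141.20 km. ✓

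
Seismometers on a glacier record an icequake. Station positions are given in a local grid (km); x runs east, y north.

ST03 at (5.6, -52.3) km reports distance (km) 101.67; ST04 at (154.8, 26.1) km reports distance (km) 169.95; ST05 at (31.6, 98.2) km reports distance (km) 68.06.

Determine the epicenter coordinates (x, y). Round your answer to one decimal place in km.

Circle about each station: (x − 5.6)² + (y + 52.3)² = 101.67²; (x − 154.8)² + (y − 26.1)² = 169.95²; (x − 31.6)² + (y − 98.2)² = 68.06².
Subtracting the ST03 equation from the ST04 and ST05 equations removes the quadratic terms:
298.4 x + 156.8 y = 3331.39
52.0 x + 301.0 y = 13579.78
Solving the 2×2 system: x ≈ -13.8, y ≈ 47.5 km.

-13.8 km east, 47.5 km north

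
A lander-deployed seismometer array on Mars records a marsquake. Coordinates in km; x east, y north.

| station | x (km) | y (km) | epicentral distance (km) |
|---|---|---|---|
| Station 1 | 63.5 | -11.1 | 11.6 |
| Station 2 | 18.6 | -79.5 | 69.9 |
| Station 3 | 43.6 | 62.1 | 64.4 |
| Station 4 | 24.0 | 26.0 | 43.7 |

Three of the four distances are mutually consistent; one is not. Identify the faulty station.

Station 2

Solve using three stations at a time. Using Station 1, Station 3, Station 4 (subtract circle equations pairwise → linear system) gives (x, y) ≈ (58.8, -0.5).
Distances from that point to each station vs reported:
  Station 1: calculated 11.6 vs reported 11.6 → residual 0.0 km
  Station 2: calculated 88.6 vs reported 69.9 → residual 18.7 km
  Station 3: calculated 64.4 vs reported 64.4 → residual 0.0 km
  Station 4: calculated 43.7 vs reported 43.7 → residual 0.0 km
Station 1, Station 3, Station 4 are mutually consistent (residuals ≈ 0); Station 2 is off by 18.7 km.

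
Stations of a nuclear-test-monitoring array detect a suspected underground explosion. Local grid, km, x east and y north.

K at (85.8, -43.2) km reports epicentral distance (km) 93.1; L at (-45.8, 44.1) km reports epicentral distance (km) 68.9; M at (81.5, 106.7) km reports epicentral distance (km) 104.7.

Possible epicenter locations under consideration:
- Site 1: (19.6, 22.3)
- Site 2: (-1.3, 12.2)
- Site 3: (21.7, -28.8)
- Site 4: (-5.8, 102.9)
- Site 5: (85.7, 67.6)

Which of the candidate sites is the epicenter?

Site 1

For each candidate, compare |candidate − station| to the reported distance:
Site 1: residuals K 0.0, L 0.0, M 0.0 → max 0.0 km
Site 2: residuals K 10.1, L 14.1, M 20.9 → max 20.9 km
Site 3: residuals K 27.4, L 30.5, M 43.4 → max 43.4 km
Site 4: residuals K 79.3, L 2.2, M 17.3 → max 79.3 km
Site 5: residuals K 17.7, L 64.7, M 65.4 → max 65.4 km
Only Site 1 has all residuals ≈ 0.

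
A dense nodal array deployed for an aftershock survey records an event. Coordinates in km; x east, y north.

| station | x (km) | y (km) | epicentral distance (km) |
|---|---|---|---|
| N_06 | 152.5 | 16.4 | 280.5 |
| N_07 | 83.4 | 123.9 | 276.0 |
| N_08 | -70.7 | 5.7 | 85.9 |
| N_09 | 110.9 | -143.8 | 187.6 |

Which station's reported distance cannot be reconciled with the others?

N_09

Solve using three stations at a time. Using N_06, N_07, N_08 (subtract circle equations pairwise → linear system) gives (x, y) ≈ (-115.0, -68.0).
Distances from that point to each station vs reported:
  N_06: calculated 280.5 vs reported 280.5 → residual 0.0 km
  N_07: calculated 276.0 vs reported 276.0 → residual 0.0 km
  N_08: calculated 86.0 vs reported 85.9 → residual 0.1 km
  N_09: calculated 238.3 vs reported 187.6 → residual 50.7 km
N_06, N_07, N_08 are mutually consistent (residuals ≈ 0); N_09 is off by 50.7 km.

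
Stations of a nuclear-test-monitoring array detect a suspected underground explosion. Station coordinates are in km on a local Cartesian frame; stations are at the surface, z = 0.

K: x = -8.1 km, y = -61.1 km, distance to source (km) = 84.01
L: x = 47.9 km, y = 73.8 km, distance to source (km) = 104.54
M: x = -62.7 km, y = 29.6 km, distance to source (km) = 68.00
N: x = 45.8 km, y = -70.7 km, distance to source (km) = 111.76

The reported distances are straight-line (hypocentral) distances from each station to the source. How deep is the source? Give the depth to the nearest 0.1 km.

Each station gives a sphere (x−x_i)² + (y−y_i)² + z² = d_i² (stations at z=0).
Subtracting the K sphere from L and M: z² cancels, leaving linear equations in x and y:
112.0 x + 269.8 y = 71.10
-109.2 x + 181.4 y = 3442.31
Solving: x ≈ -18.398, y ≈ 7.901 km (keep extra digits for the depth step; rounded: -18.4, 7.9).
Then from the K sphere: z² = 84.01² − (x + 8.1)² − (y + 61.1)² with x = -18.398, y = 7.901, so z ≈ 46.803 ≈ 46.8 km.

depth ≈ 46.8 km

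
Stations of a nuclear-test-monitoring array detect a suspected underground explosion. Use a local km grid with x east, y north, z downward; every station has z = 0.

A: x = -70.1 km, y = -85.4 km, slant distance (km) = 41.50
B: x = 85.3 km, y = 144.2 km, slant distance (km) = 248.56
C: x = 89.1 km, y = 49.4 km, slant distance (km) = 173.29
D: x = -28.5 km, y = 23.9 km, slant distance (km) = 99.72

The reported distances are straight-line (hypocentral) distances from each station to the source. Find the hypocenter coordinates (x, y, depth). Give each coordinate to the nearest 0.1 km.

(-30.8, -75.4, 8.8)

Each station gives a sphere (x−x_i)² + (y−y_i)² + z² = d_i² (stations at z=0).
Subtracting the A sphere from B and C: z² cancels, leaving linear equations in x and y:
310.8 x + 459.2 y = -44197.26
318.4 x + 269.6 y = -30135.17
Solving: x ≈ -30.800, y ≈ -75.402 km (keep extra digits for the depth step; rounded: -30.8, -75.4).
Then from the A sphere: z² = 41.50² − (x + 70.1)² − (y + 85.4)² with x = -30.800, y = -75.402, so z ≈ 8.820 ≈ 8.8 km.
Check against D (with the unrounded solution): distance 99.72 ≈ 99.72 km. ✓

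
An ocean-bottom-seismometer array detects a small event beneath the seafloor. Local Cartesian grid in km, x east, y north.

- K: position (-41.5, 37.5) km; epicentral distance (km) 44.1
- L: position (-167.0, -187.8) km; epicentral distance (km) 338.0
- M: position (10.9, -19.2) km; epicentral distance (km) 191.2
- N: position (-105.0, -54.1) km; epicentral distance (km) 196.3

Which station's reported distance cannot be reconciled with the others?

K

Solve using three stations at a time. Using L, M, N (subtract circle equations pairwise → linear system) gives (x, y) ≈ (-92.3, 141.9).
Distances from that point to each station vs reported:
  K: calculated 116.1 vs reported 44.1 → residual 72.0 km
  L: calculated 338.1 vs reported 338.0 → residual 0.1 km
  M: calculated 191.3 vs reported 191.2 → residual 0.1 km
  N: calculated 196.4 vs reported 196.3 → residual 0.1 km
L, M, N are mutually consistent (residuals ≈ 0); K is off by 72.0 km.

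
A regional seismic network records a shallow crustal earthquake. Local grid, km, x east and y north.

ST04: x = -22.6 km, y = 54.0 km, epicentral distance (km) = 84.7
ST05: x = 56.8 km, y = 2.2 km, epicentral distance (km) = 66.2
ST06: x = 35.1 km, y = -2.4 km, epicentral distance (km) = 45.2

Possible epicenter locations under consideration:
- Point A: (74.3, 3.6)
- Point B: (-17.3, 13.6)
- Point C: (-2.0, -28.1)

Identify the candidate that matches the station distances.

Point C

For each candidate, compare |candidate − station| to the reported distance:
Point A: residuals ST04 24.5, ST05 48.6, ST06 5.5 → max 48.6 km
Point B: residuals ST04 44.0, ST05 8.8, ST06 9.6 → max 44.0 km
Point C: residuals ST04 0.1, ST05 0.1, ST06 0.1 → max 0.1 km
Only Point C has all residuals ≈ 0.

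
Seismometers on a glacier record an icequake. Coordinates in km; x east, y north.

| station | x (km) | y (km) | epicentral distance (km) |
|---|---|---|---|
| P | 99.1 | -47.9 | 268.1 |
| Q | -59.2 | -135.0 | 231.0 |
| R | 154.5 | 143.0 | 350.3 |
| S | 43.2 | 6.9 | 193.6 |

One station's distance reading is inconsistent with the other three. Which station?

Solve using three stations at a time. Using P, Q, S (subtract circle equations pairwise → linear system) gives (x, y) ≈ (-134.7, 83.3).
Distances from that point to each station vs reported:
  P: calculated 268.1 vs reported 268.1 → residual 0.0 km
  Q: calculated 231.0 vs reported 231.0 → residual 0.0 km
  R: calculated 295.3 vs reported 350.3 → residual 55.0 km
  S: calculated 193.6 vs reported 193.6 → residual 0.0 km
P, Q, S are mutually consistent (residuals ≈ 0); R is off by 55.0 km.

R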